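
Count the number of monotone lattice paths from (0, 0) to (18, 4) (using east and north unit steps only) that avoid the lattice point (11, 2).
Number of paths = 4507

Total paths from (0, 0) to (18, 4): C(22, 18) = 7315. Paths through (11, 2): (paths (0, 0) → (11, 2)) × (paths (11, 2) → (18, 4)) = C(13, 11) · C(9, 7) = 78 · 36 = 2808. Avoidance count = 7315 − 2808 = 4507.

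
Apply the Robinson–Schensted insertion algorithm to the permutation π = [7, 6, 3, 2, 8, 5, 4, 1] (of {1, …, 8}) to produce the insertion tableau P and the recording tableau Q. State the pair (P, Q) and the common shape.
P = [1, 4] / [2, 5] / [3, 8] / [6] / [7];  Q = [1, 5] / [2, 6] / [3, 7] / [4] / [8];  common shape = (2, 2, 2, 1, 1)

Row-insert the values π_1, π_2, … into P one at a time, bumping the leftmost entry strictly greater than the inserted value down to the next row. The recording tableau Q records, in position (i, j), the step at which that cell was added to P.
  Insert 7 (step 1): P = [7];  Q = [1]
  Insert 6 (step 2): P = [6] / [7];  Q = [1] / [2]
  Insert 3 (step 3): P = [3] / [6] / [7];  Q = [1] / [2] / [3]
  Insert 2 (step 4): P = [2] / [3] / [6] / [7];  Q = [1] / [2] / [3] / [4]
  Insert 8 (step 5): P = [2, 8] / [3] / [6] / [7];  Q = [1, 5] / [2] / [3] / [4]
  Insert 5 (step 6): P = [2, 5] / [3, 8] / [6] / [7];  Q = [1, 5] / [2, 6] / [3] / [4]
  Insert 4 (step 7): P = [2, 4] / [3, 5] / [6, 8] / [7];  Q = [1, 5] / [2, 6] / [3, 7] / [4]
  Insert 1 (step 8): P = [1, 4] / [2, 5] / [3, 8] / [6] / [7];  Q = [1, 5] / [2, 6] / [3, 7] / [4] / [8]
Final shape: (2, 2, 2, 1, 1).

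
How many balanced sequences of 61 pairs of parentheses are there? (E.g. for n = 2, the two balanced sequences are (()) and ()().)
C_61 = 6182127958584855650487080847216336

These balanced parentheses are counted by the Catalan number C_n = (1/(n + 1)) · C(2n, n). For n = 61: C_61 = (1/62) · C(122, 61) = 383291933432261050330199012527412832/62 = 6182127958584855650487080847216336.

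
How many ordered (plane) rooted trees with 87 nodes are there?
C_86 = 4180080073556524734514695828170907458428751314320

These ordered rooted trees are counted by the Catalan number C_n = (1/(n + 1)) · C(2n, n). For n = 86: C_86 = (1/87) · C(172, 86) = 363666966399417651902778537050868948883301364345840/87 = 4180080073556524734514695828170907458428751314320.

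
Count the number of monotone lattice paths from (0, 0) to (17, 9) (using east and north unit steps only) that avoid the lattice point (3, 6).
Number of paths = 3067430

Total paths from (0, 0) to (17, 9): C(26, 17) = 3124550. Paths through (3, 6): (paths (0, 0) → (3, 6)) × (paths (3, 6) → (17, 9)) = C(9, 3) · C(17, 14) = 84 · 680 = 57120. Avoidance count = 3124550 − 57120 = 3067430.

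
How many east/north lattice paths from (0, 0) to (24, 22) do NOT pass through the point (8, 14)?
Number of paths = 7655189552280

Total paths from (0, 0) to (24, 22): C(46, 24) = 7890371113950. Paths through (8, 14): (paths (0, 0) → (8, 14)) × (paths (8, 14) → (24, 22)) = C(22, 8) · C(24, 16) = 319770 · 735471 = 235181561670. Avoidance count = 7890371113950 − 235181561670 = 7655189552280.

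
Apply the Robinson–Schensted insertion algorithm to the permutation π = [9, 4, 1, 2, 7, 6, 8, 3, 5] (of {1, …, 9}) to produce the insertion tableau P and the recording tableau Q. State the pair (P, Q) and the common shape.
P = [1, 2, 3, 5] / [4, 6, 8] / [7] / [9];  Q = [1, 4, 5, 7] / [2, 6, 9] / [3] / [8];  common shape = (4, 3, 1, 1)

Row-insert the values π_1, π_2, … into P one at a time, bumping the leftmost entry strictly greater than the inserted value down to the next row. The recording tableau Q records, in position (i, j), the step at which that cell was added to P.
  Insert 9 (step 1): P = [9];  Q = [1]
  Insert 4 (step 2): P = [4] / [9];  Q = [1] / [2]
  Insert 1 (step 3): P = [1] / [4] / [9];  Q = [1] / [2] / [3]
  Insert 2 (step 4): P = [1, 2] / [4] / [9];  Q = [1, 4] / [2] / [3]
  Insert 7 (step 5): P = [1, 2, 7] / [4] / [9];  Q = [1, 4, 5] / [2] / [3]
  Insert 6 (step 6): P = [1, 2, 6] / [4, 7] / [9];  Q = [1, 4, 5] / [2, 6] / [3]
  Insert 8 (step 7): P = [1, 2, 6, 8] / [4, 7] / [9];  Q = [1, 4, 5, 7] / [2, 6] / [3]
  Insert 3 (step 8): P = [1, 2, 3, 8] / [4, 6] / [7] / [9];  Q = [1, 4, 5, 7] / [2, 6] / [3] / [8]
  Insert 5 (step 9): P = [1, 2, 3, 5] / [4, 6, 8] / [7] / [9];  Q = [1, 4, 5, 7] / [2, 6, 9] / [3] / [8]
Final shape: (4, 3, 1, 1).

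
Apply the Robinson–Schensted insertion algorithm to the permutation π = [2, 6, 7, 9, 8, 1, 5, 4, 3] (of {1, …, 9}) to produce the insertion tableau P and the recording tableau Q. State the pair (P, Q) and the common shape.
P = [1, 3, 7, 8] / [2, 4] / [5] / [6] / [9];  Q = [1, 2, 3, 4] / [5, 7] / [6] / [8] / [9];  common shape = (4, 2, 1, 1, 1)

Row-insert the values π_1, π_2, … into P one at a time, bumping the leftmost entry strictly greater than the inserted value down to the next row. The recording tableau Q records, in position (i, j), the step at which that cell was added to P.
  Insert 2 (step 1): P = [2];  Q = [1]
  Insert 6 (step 2): P = [2, 6];  Q = [1, 2]
  Insert 7 (step 3): P = [2, 6, 7];  Q = [1, 2, 3]
  Insert 9 (step 4): P = [2, 6, 7, 9];  Q = [1, 2, 3, 4]
  Insert 8 (step 5): P = [2, 6, 7, 8] / [9];  Q = [1, 2, 3, 4] / [5]
  Insert 1 (step 6): P = [1, 6, 7, 8] / [2] / [9];  Q = [1, 2, 3, 4] / [5] / [6]
  Insert 5 (step 7): P = [1, 5, 7, 8] / [2, 6] / [9];  Q = [1, 2, 3, 4] / [5, 7] / [6]
  Insert 4 (step 8): P = [1, 4, 7, 8] / [2, 5] / [6] / [9];  Q = [1, 2, 3, 4] / [5, 7] / [6] / [8]
  Insert 3 (step 9): P = [1, 3, 7, 8] / [2, 4] / [5] / [6] / [9];  Q = [1, 2, 3, 4] / [5, 7] / [6] / [8] / [9]
Final shape: (4, 2, 1, 1, 1).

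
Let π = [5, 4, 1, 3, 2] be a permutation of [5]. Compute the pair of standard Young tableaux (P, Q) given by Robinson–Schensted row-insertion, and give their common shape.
P = [1, 2] / [3] / [4] / [5];  Q = [1, 4] / [2] / [3] / [5];  common shape = (2, 1, 1, 1)

Row-insert the values π_1, π_2, … into P one at a time, bumping the leftmost entry strictly greater than the inserted value down to the next row. The recording tableau Q records, in position (i, j), the step at which that cell was added to P.
  Insert 5 (step 1): P = [5];  Q = [1]
  Insert 4 (step 2): P = [4] / [5];  Q = [1] / [2]
  Insert 1 (step 3): P = [1] / [4] / [5];  Q = [1] / [2] / [3]
  Insert 3 (step 4): P = [1, 3] / [4] / [5];  Q = [1, 4] / [2] / [3]
  Insert 2 (step 5): P = [1, 2] / [3] / [4] / [5];  Q = [1, 4] / [2] / [3] / [5]
Final shape: (2, 1, 1, 1).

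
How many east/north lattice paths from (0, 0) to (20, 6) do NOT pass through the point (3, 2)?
Number of paths = 170380

Total paths from (0, 0) to (20, 6): C(26, 20) = 230230. Paths through (3, 2): (paths (0, 0) → (3, 2)) × (paths (3, 2) → (20, 6)) = C(5, 3) · C(21, 17) = 10 · 5985 = 59850. Avoidance count = 230230 − 59850 = 170380.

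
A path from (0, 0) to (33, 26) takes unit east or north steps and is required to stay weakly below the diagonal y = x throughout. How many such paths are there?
Number of paths = 9318155533853796

By the reflection principle (André's argument), the number of monotone paths to (33, 26) with n ≤ m that never go above y = x is C(59, 33) − C(59, 34) = 39602161018878633 − 30284005485024837 = 9318155533853796.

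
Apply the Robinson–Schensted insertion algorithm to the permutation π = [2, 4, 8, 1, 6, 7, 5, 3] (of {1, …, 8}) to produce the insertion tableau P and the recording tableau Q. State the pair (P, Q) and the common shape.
P = [1, 3, 5, 7] / [2, 4] / [6] / [8];  Q = [1, 2, 3, 6] / [4, 5] / [7] / [8];  common shape = (4, 2, 1, 1)

Row-insert the values π_1, π_2, … into P one at a time, bumping the leftmost entry strictly greater than the inserted value down to the next row. The recording tableau Q records, in position (i, j), the step at which that cell was added to P.
  Insert 2 (step 1): P = [2];  Q = [1]
  Insert 4 (step 2): P = [2, 4];  Q = [1, 2]
  Insert 8 (step 3): P = [2, 4, 8];  Q = [1, 2, 3]
  Insert 1 (step 4): P = [1, 4, 8] / [2];  Q = [1, 2, 3] / [4]
  Insert 6 (step 5): P = [1, 4, 6] / [2, 8];  Q = [1, 2, 3] / [4, 5]
  Insert 7 (step 6): P = [1, 4, 6, 7] / [2, 8];  Q = [1, 2, 3, 6] / [4, 5]
  Insert 5 (step 7): P = [1, 4, 5, 7] / [2, 6] / [8];  Q = [1, 2, 3, 6] / [4, 5] / [7]
  Insert 3 (step 8): P = [1, 3, 5, 7] / [2, 4] / [6] / [8];  Q = [1, 2, 3, 6] / [4, 5] / [7] / [8]
Final shape: (4, 2, 1, 1).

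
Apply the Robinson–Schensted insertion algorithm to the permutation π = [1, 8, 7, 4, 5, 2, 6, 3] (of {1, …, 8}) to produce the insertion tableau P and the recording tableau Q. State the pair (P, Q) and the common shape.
P = [1, 2, 3, 6] / [4, 5] / [7] / [8];  Q = [1, 2, 5, 7] / [3, 8] / [4] / [6];  common shape = (4, 2, 1, 1)

Row-insert the values π_1, π_2, … into P one at a time, bumping the leftmost entry strictly greater than the inserted value down to the next row. The recording tableau Q records, in position (i, j), the step at which that cell was added to P.
  Insert 1 (step 1): P = [1];  Q = [1]
  Insert 8 (step 2): P = [1, 8];  Q = [1, 2]
  Insert 7 (step 3): P = [1, 7] / [8];  Q = [1, 2] / [3]
  Insert 4 (step 4): P = [1, 4] / [7] / [8];  Q = [1, 2] / [3] / [4]
  Insert 5 (step 5): P = [1, 4, 5] / [7] / [8];  Q = [1, 2, 5] / [3] / [4]
  Insert 2 (step 6): P = [1, 2, 5] / [4] / [7] / [8];  Q = [1, 2, 5] / [3] / [4] / [6]
  Insert 6 (step 7): P = [1, 2, 5, 6] / [4] / [7] / [8];  Q = [1, 2, 5, 7] / [3] / [4] / [6]
  Insert 3 (step 8): P = [1, 2, 3, 6] / [4, 5] / [7] / [8];  Q = [1, 2, 5, 7] / [3, 8] / [4] / [6]
Final shape: (4, 2, 1, 1).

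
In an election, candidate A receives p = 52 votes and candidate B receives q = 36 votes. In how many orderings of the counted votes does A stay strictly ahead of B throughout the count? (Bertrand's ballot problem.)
Strict-lead orderings = 1123976013374240437891608

Total orderings of the 88 votes with 52 for A: C(88, 52) = 6181868073558322408403844. By the Bertrand ballot formula (Cycle Lemma / reflection principle), the number of orderings in which A is strictly ahead of B throughout is (p − q)/(p + q) · C(p + q, p) = (52 − 36)/(52 + 36) · 6181868073558322408403844 = 1123976013374240437891608.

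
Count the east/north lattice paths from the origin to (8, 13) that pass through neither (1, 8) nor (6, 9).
Number of paths = 122097

Inclusion–exclusion. Total paths: C(21, 8) = 203490. Through P₁: C(9, 1)·C(12, 7) = 7128. Through P₂: C(15, 6)·C(6, 2) = 75075. Since P₁ is strictly southwest of P₂, a monotone path through both must visit P₁ then P₂; paths through both = C(9, 1)·C(6, 5)·C(6, 2) = 810. Avoid both = 203490 − 7128 − 75075 + 810 = 122097.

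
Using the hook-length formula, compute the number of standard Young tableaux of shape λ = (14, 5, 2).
# SYT of shape (14, 5, 2) = 949620

Hook-length formula: f^λ = n! / Π hook(c), product over all cells c of the Young diagram. For λ = (14, 5, 2), n = 21 boxes. Hook lengths by row (left-to-right, top-to-bottom): [16, 15, 13, 12, 11, 9, 8, 7, 6, 5, 4, 3, 2, 1]; [6, 5, 3, 2, 1]; [2, 1]. Product of hooks = 53801459712000. So f^λ = 21! / 53801459712000 = 51090942171709440000 / 53801459712000 = 949620.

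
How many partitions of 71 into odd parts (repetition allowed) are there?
p_odd(71) = 32992

Enumerate partitions using only odd parts via the recurrence o(n, m) = o(n, m−2) + o(n−m, m) over odd m, starting from the largest odd part ≤ n. This gives p_odd(71) = 32992. (Euler's theorem: equals the count of distinct-part partitions.)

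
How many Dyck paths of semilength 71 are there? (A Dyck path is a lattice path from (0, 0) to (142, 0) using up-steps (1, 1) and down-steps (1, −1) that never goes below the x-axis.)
C_71 = 5175569924646105559418940193995065716350

These Dyck paths are counted by the Catalan number C_n = (1/(n + 1)) · C(2n, n). For n = 71: C_71 = (1/72) · C(142, 71) = 372641034574519600278163693967644731577200/72 = 5175569924646105559418940193995065716350.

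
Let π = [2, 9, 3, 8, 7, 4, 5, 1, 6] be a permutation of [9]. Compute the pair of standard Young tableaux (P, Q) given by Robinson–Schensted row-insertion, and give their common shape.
P = [1, 3, 4, 5, 6] / [2] / [7] / [8] / [9];  Q = [1, 2, 4, 7, 9] / [3] / [5] / [6] / [8];  common shape = (5, 1, 1, 1, 1)

Row-insert the values π_1, π_2, … into P one at a time, bumping the leftmost entry strictly greater than the inserted value down to the next row. The recording tableau Q records, in position (i, j), the step at which that cell was added to P.
  Insert 2 (step 1): P = [2];  Q = [1]
  Insert 9 (step 2): P = [2, 9];  Q = [1, 2]
  Insert 3 (step 3): P = [2, 3] / [9];  Q = [1, 2] / [3]
  Insert 8 (step 4): P = [2, 3, 8] / [9];  Q = [1, 2, 4] / [3]
  Insert 7 (step 5): P = [2, 3, 7] / [8] / [9];  Q = [1, 2, 4] / [3] / [5]
  Insert 4 (step 6): P = [2, 3, 4] / [7] / [8] / [9];  Q = [1, 2, 4] / [3] / [5] / [6]
  Insert 5 (step 7): P = [2, 3, 4, 5] / [7] / [8] / [9];  Q = [1, 2, 4, 7] / [3] / [5] / [6]
  Insert 1 (step 8): P = [1, 3, 4, 5] / [2] / [7] / [8] / [9];  Q = [1, 2, 4, 7] / [3] / [5] / [6] / [8]
  Insert 6 (step 9): P = [1, 3, 4, 5, 6] / [2] / [7] / [8] / [9];  Q = [1, 2, 4, 7, 9] / [3] / [5] / [6] / [8]
Final shape: (5, 1, 1, 1, 1).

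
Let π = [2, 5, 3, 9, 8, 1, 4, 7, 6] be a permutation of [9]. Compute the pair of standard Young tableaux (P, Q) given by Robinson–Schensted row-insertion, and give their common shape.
P = [1, 3, 4, 6] / [2, 7] / [5, 8] / [9];  Q = [1, 2, 4, 8] / [3, 5] / [6, 7] / [9];  common shape = (4, 2, 2, 1)

Row-insert the values π_1, π_2, … into P one at a time, bumping the leftmost entry strictly greater than the inserted value down to the next row. The recording tableau Q records, in position (i, j), the step at which that cell was added to P.
  Insert 2 (step 1): P = [2];  Q = [1]
  Insert 5 (step 2): P = [2, 5];  Q = [1, 2]
  Insert 3 (step 3): P = [2, 3] / [5];  Q = [1, 2] / [3]
  Insert 9 (step 4): P = [2, 3, 9] / [5];  Q = [1, 2, 4] / [3]
  Insert 8 (step 5): P = [2, 3, 8] / [5, 9];  Q = [1, 2, 4] / [3, 5]
  Insert 1 (step 6): P = [1, 3, 8] / [2, 9] / [5];  Q = [1, 2, 4] / [3, 5] / [6]
  Insert 4 (step 7): P = [1, 3, 4] / [2, 8] / [5, 9];  Q = [1, 2, 4] / [3, 5] / [6, 7]
  Insert 7 (step 8): P = [1, 3, 4, 7] / [2, 8] / [5, 9];  Q = [1, 2, 4, 8] / [3, 5] / [6, 7]
  Insert 6 (step 9): P = [1, 3, 4, 6] / [2, 7] / [5, 8] / [9];  Q = [1, 2, 4, 8] / [3, 5] / [6, 7] / [9]
Final shape: (4, 2, 2, 1).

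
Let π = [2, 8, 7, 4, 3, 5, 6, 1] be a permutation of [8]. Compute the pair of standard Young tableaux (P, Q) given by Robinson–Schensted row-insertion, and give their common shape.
P = [1, 3, 5, 6] / [2] / [4] / [7] / [8];  Q = [1, 2, 6, 7] / [3] / [4] / [5] / [8];  common shape = (4, 1, 1, 1, 1)

Row-insert the values π_1, π_2, … into P one at a time, bumping the leftmost entry strictly greater than the inserted value down to the next row. The recording tableau Q records, in position (i, j), the step at which that cell was added to P.
  Insert 2 (step 1): P = [2];  Q = [1]
  Insert 8 (step 2): P = [2, 8];  Q = [1, 2]
  Insert 7 (step 3): P = [2, 7] / [8];  Q = [1, 2] / [3]
  Insert 4 (step 4): P = [2, 4] / [7] / [8];  Q = [1, 2] / [3] / [4]
  Insert 3 (step 5): P = [2, 3] / [4] / [7] / [8];  Q = [1, 2] / [3] / [4] / [5]
  Insert 5 (step 6): P = [2, 3, 5] / [4] / [7] / [8];  Q = [1, 2, 6] / [3] / [4] / [5]
  Insert 6 (step 7): P = [2, 3, 5, 6] / [4] / [7] / [8];  Q = [1, 2, 6, 7] / [3] / [4] / [5]
  Insert 1 (step 8): P = [1, 3, 5, 6] / [2] / [4] / [7] / [8];  Q = [1, 2, 6, 7] / [3] / [4] / [5] / [8]
Final shape: (4, 1, 1, 1, 1).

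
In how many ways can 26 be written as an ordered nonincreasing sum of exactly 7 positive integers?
p(26, 7 parts) = 300

Partitions of n into exactly k parts are in bijection with partitions of n − k into at most k parts (subtract 1 from each part). So p(26, exactly 7) = p(19, parts ≤ 7). Computing via the recurrence p(m, j) = p(m, j−1) + p(m−j, j) gives 300.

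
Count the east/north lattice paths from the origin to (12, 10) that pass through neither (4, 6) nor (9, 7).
Number of paths = 339096

Inclusion–exclusion. Total paths: C(22, 12) = 646646. Through P₁: C(10, 4)·C(12, 8) = 103950. Through P₂: C(16, 9)·C(6, 3) = 228800. Since P₁ is strictly southwest of P₂, a monotone path through both must visit P₁ then P₂; paths through both = C(10, 4)·C(6, 5)·C(6, 3) = 25200. Avoid both = 646646 − 103950 − 228800 + 25200 = 339096.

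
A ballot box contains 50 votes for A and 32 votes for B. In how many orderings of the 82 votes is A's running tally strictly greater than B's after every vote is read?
Strict-lead orderings = 13038830116731230997042

Total orderings of the 82 votes with 50 for A: C(82, 50) = 59399114976220052319858. By the Bertrand ballot formula (Cycle Lemma / reflection principle), the number of orderings in which A is strictly ahead of B throughout is (p − q)/(p + q) · C(p + q, p) = (50 − 32)/(50 + 32) · 59399114976220052319858 = 13038830116731230997042.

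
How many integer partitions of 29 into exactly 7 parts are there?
p(29, 7 parts) = 522

Partitions of n into exactly k parts are in bijection with partitions of n − k into at most k parts (subtract 1 from each part). So p(29, exactly 7) = p(22, parts ≤ 7). Computing via the recurrence p(m, j) = p(m, j−1) + p(m−j, j) gives 522.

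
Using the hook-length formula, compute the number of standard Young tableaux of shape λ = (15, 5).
# SYT of shape (15, 5) = 10659

Hook-length formula: f^λ = n! / Π hook(c), product over all cells c of the Young diagram. For λ = (15, 5), n = 20 boxes. Hook lengths by row (left-to-right, top-to-bottom): [16, 15, 14, 13, 12, 10, 9, 8, 7, 6, 5, 4, 3, 2, 1]; [5, 4, 3, 2, 1]. Product of hooks = 228248616960000. So f^λ = 20! / 228248616960000 = 2432902008176640000 / 228248616960000 = 10659.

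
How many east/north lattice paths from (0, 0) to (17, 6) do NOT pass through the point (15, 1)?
Number of paths = 100611

Total paths from (0, 0) to (17, 6): C(23, 17) = 100947. Paths through (15, 1): (paths (0, 0) → (15, 1)) × (paths (15, 1) → (17, 6)) = C(16, 15) · C(7, 2) = 16 · 21 = 336. Avoidance count = 100947 − 336 = 100611.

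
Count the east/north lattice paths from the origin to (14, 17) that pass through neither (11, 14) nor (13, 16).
Number of paths = 93795495

Inclusion–exclusion. Total paths: C(31, 14) = 265182525. Through P₁: C(25, 11)·C(6, 3) = 89148000. Through P₂: C(29, 13)·C(2, 1) = 135727830. Since P₁ is strictly southwest of P₂, a monotone path through both must visit P₁ then P₂; paths through both = C(25, 11)·C(4, 2)·C(2, 1) = 53488800. Avoid both = 265182525 − 89148000 − 135727830 + 53488800 = 93795495.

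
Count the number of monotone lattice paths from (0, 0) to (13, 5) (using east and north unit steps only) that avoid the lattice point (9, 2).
Number of paths = 6643

Total paths from (0, 0) to (13, 5): C(18, 13) = 8568. Paths through (9, 2): (paths (0, 0) → (9, 2)) × (paths (9, 2) → (13, 5)) = C(11, 9) · C(7, 4) = 55 · 35 = 1925. Avoidance count = 8568 − 1925 = 6643.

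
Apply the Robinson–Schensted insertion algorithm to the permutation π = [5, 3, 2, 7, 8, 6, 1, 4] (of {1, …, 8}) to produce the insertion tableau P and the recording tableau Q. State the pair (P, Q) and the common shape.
P = [1, 4, 8] / [2, 6] / [3, 7] / [5];  Q = [1, 4, 5] / [2, 6] / [3, 8] / [7];  common shape = (3, 2, 2, 1)

Row-insert the values π_1, π_2, … into P one at a time, bumping the leftmost entry strictly greater than the inserted value down to the next row. The recording tableau Q records, in position (i, j), the step at which that cell was added to P.
  Insert 5 (step 1): P = [5];  Q = [1]
  Insert 3 (step 2): P = [3] / [5];  Q = [1] / [2]
  Insert 2 (step 3): P = [2] / [3] / [5];  Q = [1] / [2] / [3]
  Insert 7 (step 4): P = [2, 7] / [3] / [5];  Q = [1, 4] / [2] / [3]
  Insert 8 (step 5): P = [2, 7, 8] / [3] / [5];  Q = [1, 4, 5] / [2] / [3]
  Insert 6 (step 6): P = [2, 6, 8] / [3, 7] / [5];  Q = [1, 4, 5] / [2, 6] / [3]
  Insert 1 (step 7): P = [1, 6, 8] / [2, 7] / [3] / [5];  Q = [1, 4, 5] / [2, 6] / [3] / [7]
  Insert 4 (step 8): P = [1, 4, 8] / [2, 6] / [3, 7] / [5];  Q = [1, 4, 5] / [2, 6] / [3, 8] / [7]
Final shape: (3, 2, 2, 1).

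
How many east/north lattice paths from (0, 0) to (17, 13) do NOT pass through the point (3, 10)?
Number of paths = 119565370

Total paths from (0, 0) to (17, 13): C(30, 17) = 119759850. Paths through (3, 10): (paths (0, 0) → (3, 10)) × (paths (3, 10) → (17, 13)) = C(13, 3) · C(17, 14) = 286 · 680 = 194480. Avoidance count = 119759850 − 194480 = 119565370.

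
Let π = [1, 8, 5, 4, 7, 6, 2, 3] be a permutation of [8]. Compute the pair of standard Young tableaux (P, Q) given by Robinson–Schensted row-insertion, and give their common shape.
P = [1, 2, 3] / [4, 6] / [5, 7] / [8];  Q = [1, 2, 5] / [3, 6] / [4, 8] / [7];  common shape = (3, 2, 2, 1)

Row-insert the values π_1, π_2, … into P one at a time, bumping the leftmost entry strictly greater than the inserted value down to the next row. The recording tableau Q records, in position (i, j), the step at which that cell was added to P.
  Insert 1 (step 1): P = [1];  Q = [1]
  Insert 8 (step 2): P = [1, 8];  Q = [1, 2]
  Insert 5 (step 3): P = [1, 5] / [8];  Q = [1, 2] / [3]
  Insert 4 (step 4): P = [1, 4] / [5] / [8];  Q = [1, 2] / [3] / [4]
  Insert 7 (step 5): P = [1, 4, 7] / [5] / [8];  Q = [1, 2, 5] / [3] / [4]
  Insert 6 (step 6): P = [1, 4, 6] / [5, 7] / [8];  Q = [1, 2, 5] / [3, 6] / [4]
  Insert 2 (step 7): P = [1, 2, 6] / [4, 7] / [5] / [8];  Q = [1, 2, 5] / [3, 6] / [4] / [7]
  Insert 3 (step 8): P = [1, 2, 3] / [4, 6] / [5, 7] / [8];  Q = [1, 2, 5] / [3, 6] / [4, 8] / [7]
Final shape: (3, 2, 2, 1).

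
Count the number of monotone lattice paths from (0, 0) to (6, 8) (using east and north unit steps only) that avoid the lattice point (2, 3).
Number of paths = 1743

Total paths from (0, 0) to (6, 8): C(14, 6) = 3003. Paths through (2, 3): (paths (0, 0) → (2, 3)) × (paths (2, 3) → (6, 8)) = C(5, 2) · C(9, 4) = 10 · 126 = 1260. Avoidance count = 3003 − 1260 = 1743.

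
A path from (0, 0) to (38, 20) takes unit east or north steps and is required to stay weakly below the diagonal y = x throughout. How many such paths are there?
Number of paths = 899944018195530

By the reflection principle (André's argument), the number of monotone paths to (38, 20) with n ≤ m that never go above y = x is C(58, 38) − C(58, 39) = 1847253511032930 − 947309492837400 = 899944018195530.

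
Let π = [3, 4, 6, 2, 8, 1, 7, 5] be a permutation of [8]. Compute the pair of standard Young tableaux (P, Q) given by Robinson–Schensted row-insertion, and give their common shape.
P = [1, 4, 5, 7] / [2, 6] / [3, 8];  Q = [1, 2, 3, 5] / [4, 7] / [6, 8];  common shape = (4, 2, 2)

Row-insert the values π_1, π_2, … into P one at a time, bumping the leftmost entry strictly greater than the inserted value down to the next row. The recording tableau Q records, in position (i, j), the step at which that cell was added to P.
  Insert 3 (step 1): P = [3];  Q = [1]
  Insert 4 (step 2): P = [3, 4];  Q = [1, 2]
  Insert 6 (step 3): P = [3, 4, 6];  Q = [1, 2, 3]
  Insert 2 (step 4): P = [2, 4, 6] / [3];  Q = [1, 2, 3] / [4]
  Insert 8 (step 5): P = [2, 4, 6, 8] / [3];  Q = [1, 2, 3, 5] / [4]
  Insert 1 (step 6): P = [1, 4, 6, 8] / [2] / [3];  Q = [1, 2, 3, 5] / [4] / [6]
  Insert 7 (step 7): P = [1, 4, 6, 7] / [2, 8] / [3];  Q = [1, 2, 3, 5] / [4, 7] / [6]
  Insert 5 (step 8): P = [1, 4, 5, 7] / [2, 6] / [3, 8];  Q = [1, 2, 3, 5] / [4, 7] / [6, 8]
Final shape: (4, 2, 2).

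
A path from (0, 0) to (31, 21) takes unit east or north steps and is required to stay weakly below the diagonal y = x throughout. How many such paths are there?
Number of paths = 65997186039785

By the reflection principle (André's argument), the number of monotone paths to (31, 21) with n ≤ m that never go above y = x is C(52, 31) − C(52, 32) = 191991813933920 − 125994627894135 = 65997186039785.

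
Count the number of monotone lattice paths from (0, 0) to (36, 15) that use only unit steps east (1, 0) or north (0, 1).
Number of paths = 3188675231420

A monotone lattice path from (0, 0) to (36, 15) consists of 36 east steps and 15 north steps in some order, so it is determined by which 36 of the 51 steps are east. The count is C(51, 36) = 3188675231420.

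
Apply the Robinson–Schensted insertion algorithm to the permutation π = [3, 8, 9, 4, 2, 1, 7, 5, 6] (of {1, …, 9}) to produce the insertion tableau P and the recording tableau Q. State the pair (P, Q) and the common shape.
P = [1, 4, 5, 6] / [2, 7] / [3, 9] / [8];  Q = [1, 2, 3, 9] / [4, 7] / [5, 8] / [6];  common shape = (4, 2, 2, 1)

Row-insert the values π_1, π_2, … into P one at a time, bumping the leftmost entry strictly greater than the inserted value down to the next row. The recording tableau Q records, in position (i, j), the step at which that cell was added to P.
  Insert 3 (step 1): P = [3];  Q = [1]
  Insert 8 (step 2): P = [3, 8];  Q = [1, 2]
  Insert 9 (step 3): P = [3, 8, 9];  Q = [1, 2, 3]
  Insert 4 (step 4): P = [3, 4, 9] / [8];  Q = [1, 2, 3] / [4]
  Insert 2 (step 5): P = [2, 4, 9] / [3] / [8];  Q = [1, 2, 3] / [4] / [5]
  Insert 1 (step 6): P = [1, 4, 9] / [2] / [3] / [8];  Q = [1, 2, 3] / [4] / [5] / [6]
  Insert 7 (step 7): P = [1, 4, 7] / [2, 9] / [3] / [8];  Q = [1, 2, 3] / [4, 7] / [5] / [6]
  Insert 5 (step 8): P = [1, 4, 5] / [2, 7] / [3, 9] / [8];  Q = [1, 2, 3] / [4, 7] / [5, 8] / [6]
  Insert 6 (step 9): P = [1, 4, 5, 6] / [2, 7] / [3, 9] / [8];  Q = [1, 2, 3, 9] / [4, 7] / [5, 8] / [6]
Final shape: (4, 2, 2, 1).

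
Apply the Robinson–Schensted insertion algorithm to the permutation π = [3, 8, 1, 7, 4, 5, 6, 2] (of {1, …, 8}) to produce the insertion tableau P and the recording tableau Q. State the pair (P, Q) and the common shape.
P = [1, 2, 5, 6] / [3, 4] / [7] / [8];  Q = [1, 2, 6, 7] / [3, 4] / [5] / [8];  common shape = (4, 2, 1, 1)

Row-insert the values π_1, π_2, … into P one at a time, bumping the leftmost entry strictly greater than the inserted value down to the next row. The recording tableau Q records, in position (i, j), the step at which that cell was added to P.
  Insert 3 (step 1): P = [3];  Q = [1]
  Insert 8 (step 2): P = [3, 8];  Q = [1, 2]
  Insert 1 (step 3): P = [1, 8] / [3];  Q = [1, 2] / [3]
  Insert 7 (step 4): P = [1, 7] / [3, 8];  Q = [1, 2] / [3, 4]
  Insert 4 (step 5): P = [1, 4] / [3, 7] / [8];  Q = [1, 2] / [3, 4] / [5]
  Insert 5 (step 6): P = [1, 4, 5] / [3, 7] / [8];  Q = [1, 2, 6] / [3, 4] / [5]
  Insert 6 (step 7): P = [1, 4, 5, 6] / [3, 7] / [8];  Q = [1, 2, 6, 7] / [3, 4] / [5]
  Insert 2 (step 8): P = [1, 2, 5, 6] / [3, 4] / [7] / [8];  Q = [1, 2, 6, 7] / [3, 4] / [5] / [8]
Final shape: (4, 2, 1, 1).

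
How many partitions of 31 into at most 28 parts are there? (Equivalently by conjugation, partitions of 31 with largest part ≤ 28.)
p(31, parts ≤ 28) = 6838

Use the recurrence p(n, m) = p(n, m−1) + p(n−m, m): either the largest part is < m (count p(n, m−1)) or the largest part is exactly m (remove one copy of m, count p(n−m, m)). With p(0, ·) = 1 this gives p(31, parts ≤ 28) = 6838. (By conjugating Young diagrams, this also counts partitions of 31 into at most 28 parts.)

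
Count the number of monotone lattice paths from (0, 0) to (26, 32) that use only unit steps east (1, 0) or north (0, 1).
Number of paths = 22150361247847371

A monotone lattice path from (0, 0) to (26, 32) consists of 26 east steps and 32 north steps in some order, so it is determined by which 26 of the 58 steps are east. The count is C(58, 26) = 22150361247847371.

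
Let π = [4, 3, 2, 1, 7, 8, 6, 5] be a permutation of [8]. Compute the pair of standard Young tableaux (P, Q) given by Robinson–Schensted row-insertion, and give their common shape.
P = [1, 5, 8] / [2, 6] / [3, 7] / [4];  Q = [1, 5, 6] / [2, 7] / [3, 8] / [4];  common shape = (3, 2, 2, 1)

Row-insert the values π_1, π_2, … into P one at a time, bumping the leftmost entry strictly greater than the inserted value down to the next row. The recording tableau Q records, in position (i, j), the step at which that cell was added to P.
  Insert 4 (step 1): P = [4];  Q = [1]
  Insert 3 (step 2): P = [3] / [4];  Q = [1] / [2]
  Insert 2 (step 3): P = [2] / [3] / [4];  Q = [1] / [2] / [3]
  Insert 1 (step 4): P = [1] / [2] / [3] / [4];  Q = [1] / [2] / [3] / [4]
  Insert 7 (step 5): P = [1, 7] / [2] / [3] / [4];  Q = [1, 5] / [2] / [3] / [4]
  Insert 8 (step 6): P = [1, 7, 8] / [2] / [3] / [4];  Q = [1, 5, 6] / [2] / [3] / [4]
  Insert 6 (step 7): P = [1, 6, 8] / [2, 7] / [3] / [4];  Q = [1, 5, 6] / [2, 7] / [3] / [4]
  Insert 5 (step 8): P = [1, 5, 8] / [2, 6] / [3, 7] / [4];  Q = [1, 5, 6] / [2, 7] / [3, 8] / [4]
Final shape: (3, 2, 2, 1).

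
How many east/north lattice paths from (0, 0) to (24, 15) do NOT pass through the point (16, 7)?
Number of paths = 21985670070

Total paths from (0, 0) to (24, 15): C(39, 24) = 25140840660. Paths through (16, 7): (paths (0, 0) → (16, 7)) × (paths (16, 7) → (24, 15)) = C(23, 16) · C(16, 8) = 245157 · 12870 = 3155170590. Avoidance count = 25140840660 − 3155170590 = 21985670070.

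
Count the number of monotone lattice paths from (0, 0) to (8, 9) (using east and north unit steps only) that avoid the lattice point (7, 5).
Number of paths = 20350

Total paths from (0, 0) to (8, 9): C(17, 8) = 24310. Paths through (7, 5): (paths (0, 0) → (7, 5)) × (paths (7, 5) → (8, 9)) = C(12, 7) · C(5, 1) = 792 · 5 = 3960. Avoidance count = 24310 − 3960 = 20350.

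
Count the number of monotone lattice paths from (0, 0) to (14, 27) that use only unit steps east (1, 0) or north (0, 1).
Number of paths = 35240152720

A monotone lattice path from (0, 0) to (14, 27) consists of 14 east steps and 27 north steps in some order, so it is determined by which 14 of the 41 steps are east. The count is C(41, 14) = 35240152720.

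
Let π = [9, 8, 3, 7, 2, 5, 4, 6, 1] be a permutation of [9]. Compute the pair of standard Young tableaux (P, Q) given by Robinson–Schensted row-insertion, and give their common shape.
P = [1, 4, 6] / [2, 5] / [3] / [7] / [8] / [9];  Q = [1, 4, 8] / [2, 6] / [3] / [5] / [7] / [9];  common shape = (3, 2, 1, 1, 1, 1)

Row-insert the values π_1, π_2, … into P one at a time, bumping the leftmost entry strictly greater than the inserted value down to the next row. The recording tableau Q records, in position (i, j), the step at which that cell was added to P.
  Insert 9 (step 1): P = [9];  Q = [1]
  Insert 8 (step 2): P = [8] / [9];  Q = [1] / [2]
  Insert 3 (step 3): P = [3] / [8] / [9];  Q = [1] / [2] / [3]
  Insert 7 (step 4): P = [3, 7] / [8] / [9];  Q = [1, 4] / [2] / [3]
  Insert 2 (step 5): P = [2, 7] / [3] / [8] / [9];  Q = [1, 4] / [2] / [3] / [5]
  Insert 5 (step 6): P = [2, 5] / [3, 7] / [8] / [9];  Q = [1, 4] / [2, 6] / [3] / [5]
  Insert 4 (step 7): P = [2, 4] / [3, 5] / [7] / [8] / [9];  Q = [1, 4] / [2, 6] / [3] / [5] / [7]
  Insert 6 (step 8): P = [2, 4, 6] / [3, 5] / [7] / [8] / [9];  Q = [1, 4, 8] / [2, 6] / [3] / [5] / [7]
  Insert 1 (step 9): P = [1, 4, 6] / [2, 5] / [3] / [7] / [8] / [9];  Q = [1, 4, 8] / [2, 6] / [3] / [5] / [7] / [9]
Final shape: (3, 2, 1, 1, 1, 1).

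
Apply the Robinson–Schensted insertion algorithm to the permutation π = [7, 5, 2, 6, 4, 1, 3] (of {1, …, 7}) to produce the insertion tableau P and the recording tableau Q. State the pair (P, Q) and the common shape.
P = [1, 3] / [2, 4] / [5, 6] / [7];  Q = [1, 4] / [2, 5] / [3, 7] / [6];  common shape = (2, 2, 2, 1)

Row-insert the values π_1, π_2, … into P one at a time, bumping the leftmost entry strictly greater than the inserted value down to the next row. The recording tableau Q records, in position (i, j), the step at which that cell was added to P.
  Insert 7 (step 1): P = [7];  Q = [1]
  Insert 5 (step 2): P = [5] / [7];  Q = [1] / [2]
  Insert 2 (step 3): P = [2] / [5] / [7];  Q = [1] / [2] / [3]
  Insert 6 (step 4): P = [2, 6] / [5] / [7];  Q = [1, 4] / [2] / [3]
  Insert 4 (step 5): P = [2, 4] / [5, 6] / [7];  Q = [1, 4] / [2, 5] / [3]
  Insert 1 (step 6): P = [1, 4] / [2, 6] / [5] / [7];  Q = [1, 4] / [2, 5] / [3] / [6]
  Insert 3 (step 7): P = [1, 3] / [2, 4] / [5, 6] / [7];  Q = [1, 4] / [2, 5] / [3, 7] / [6]
Final shape: (2, 2, 2, 1).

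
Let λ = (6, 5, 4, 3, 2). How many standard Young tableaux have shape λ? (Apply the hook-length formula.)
# SYT of shape (6, 5, 4, 3, 2) = 141892608

Hook-length formula: f^λ = n! / Π hook(c), product over all cells c of the Young diagram. For λ = (6, 5, 4, 3, 2), n = 20 boxes. Hook lengths by row (left-to-right, top-to-bottom): [10, 9, 7, 5, 3, 1]; [8, 7, 5, 3, 1]; [6, 5, 3, 1]; [4, 3, 1]; [2, 1]. Product of hooks = 17146080000. So f^λ = 20! / 17146080000 = 2432902008176640000 / 17146080000 = 141892608.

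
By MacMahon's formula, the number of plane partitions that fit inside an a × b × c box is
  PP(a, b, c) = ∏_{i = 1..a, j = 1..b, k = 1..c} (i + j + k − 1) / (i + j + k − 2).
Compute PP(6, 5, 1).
PP(6, 5, 1) = 462

Evaluate the triple product over i = 1..6, j = 1..5, k = 1..1. The factors are (2/1) · (3/2) · (4/3) · (5/4) · (6/5) · (3/2) · (4/3) · (5/4) · … (30 factors total). The numerators and denominators telescope so the product is an integer; carrying out the multiplication exactly gives PP(6, 5, 1) = 462.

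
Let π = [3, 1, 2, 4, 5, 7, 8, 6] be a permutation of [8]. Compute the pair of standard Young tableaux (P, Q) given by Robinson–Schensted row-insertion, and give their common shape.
P = [1, 2, 4, 5, 6, 8] / [3, 7];  Q = [1, 3, 4, 5, 6, 7] / [2, 8];  common shape = (6, 2)

Row-insert the values π_1, π_2, … into P one at a time, bumping the leftmost entry strictly greater than the inserted value down to the next row. The recording tableau Q records, in position (i, j), the step at which that cell was added to P.
  Insert 3 (step 1): P = [3];  Q = [1]
  Insert 1 (step 2): P = [1] / [3];  Q = [1] / [2]
  Insert 2 (step 3): P = [1, 2] / [3];  Q = [1, 3] / [2]
  Insert 4 (step 4): P = [1, 2, 4] / [3];  Q = [1, 3, 4] / [2]
  Insert 5 (step 5): P = [1, 2, 4, 5] / [3];  Q = [1, 3, 4, 5] / [2]
  Insert 7 (step 6): P = [1, 2, 4, 5, 7] / [3];  Q = [1, 3, 4, 5, 6] / [2]
  Insert 8 (step 7): P = [1, 2, 4, 5, 7, 8] / [3];  Q = [1, 3, 4, 5, 6, 7] / [2]
  Insert 6 (step 8): P = [1, 2, 4, 5, 6, 8] / [3, 7];  Q = [1, 3, 4, 5, 6, 7] / [2, 8]
Final shape: (6, 2).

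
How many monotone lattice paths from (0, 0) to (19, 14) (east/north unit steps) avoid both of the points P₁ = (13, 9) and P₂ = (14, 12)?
Number of paths = 427972740

Inclusion–exclusion. Total paths: C(33, 19) = 818809200. Through P₁: C(22, 13)·C(11, 6) = 229808040. Through P₂: C(26, 14)·C(7, 5) = 202811700. Since P₁ is strictly southwest of P₂, a monotone path through both must visit P₁ then P₂; paths through both = C(22, 13)·C(4, 1)·C(7, 5) = 41783280. Avoid both = 818809200 − 229808040 − 202811700 + 41783280 = 427972740.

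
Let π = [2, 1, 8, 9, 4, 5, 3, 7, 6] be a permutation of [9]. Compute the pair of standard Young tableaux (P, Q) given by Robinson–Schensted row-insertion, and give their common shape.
P = [1, 3, 5, 6] / [2, 4, 7] / [8, 9];  Q = [1, 3, 4, 8] / [2, 5, 6] / [7, 9];  common shape = (4, 3, 2)

Row-insert the values π_1, π_2, … into P one at a time, bumping the leftmost entry strictly greater than the inserted value down to the next row. The recording tableau Q records, in position (i, j), the step at which that cell was added to P.
  Insert 2 (step 1): P = [2];  Q = [1]
  Insert 1 (step 2): P = [1] / [2];  Q = [1] / [2]
  Insert 8 (step 3): P = [1, 8] / [2];  Q = [1, 3] / [2]
  Insert 9 (step 4): P = [1, 8, 9] / [2];  Q = [1, 3, 4] / [2]
  Insert 4 (step 5): P = [1, 4, 9] / [2, 8];  Q = [1, 3, 4] / [2, 5]
  Insert 5 (step 6): P = [1, 4, 5] / [2, 8, 9];  Q = [1, 3, 4] / [2, 5, 6]
  Insert 3 (step 7): P = [1, 3, 5] / [2, 4, 9] / [8];  Q = [1, 3, 4] / [2, 5, 6] / [7]
  Insert 7 (step 8): P = [1, 3, 5, 7] / [2, 4, 9] / [8];  Q = [1, 3, 4, 8] / [2, 5, 6] / [7]
  Insert 6 (step 9): P = [1, 3, 5, 6] / [2, 4, 7] / [8, 9];  Q = [1, 3, 4, 8] / [2, 5, 6] / [7, 9]
Final shape: (4, 3, 2).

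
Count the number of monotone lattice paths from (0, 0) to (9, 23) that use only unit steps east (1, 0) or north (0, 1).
Number of paths = 28048800

A monotone lattice path from (0, 0) to (9, 23) consists of 9 east steps and 23 north steps in some order, so it is determined by which 9 of the 32 steps are east. The count is C(32, 9) = 28048800.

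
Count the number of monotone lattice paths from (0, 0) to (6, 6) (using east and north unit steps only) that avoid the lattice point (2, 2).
Number of paths = 504

Total paths from (0, 0) to (6, 6): C(12, 6) = 924. Paths through (2, 2): (paths (0, 0) → (2, 2)) × (paths (2, 2) → (6, 6)) = C(4, 2) · C(8, 4) = 6 · 70 = 420. Avoidance count = 924 − 420 = 504.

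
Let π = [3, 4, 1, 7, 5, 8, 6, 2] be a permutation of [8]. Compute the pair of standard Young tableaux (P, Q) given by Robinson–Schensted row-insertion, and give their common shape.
P = [1, 2, 5, 6] / [3, 4, 8] / [7];  Q = [1, 2, 4, 6] / [3, 5, 7] / [8];  common shape = (4, 3, 1)

Row-insert the values π_1, π_2, … into P one at a time, bumping the leftmost entry strictly greater than the inserted value down to the next row. The recording tableau Q records, in position (i, j), the step at which that cell was added to P.
  Insert 3 (step 1): P = [3];  Q = [1]
  Insert 4 (step 2): P = [3, 4];  Q = [1, 2]
  Insert 1 (step 3): P = [1, 4] / [3];  Q = [1, 2] / [3]
  Insert 7 (step 4): P = [1, 4, 7] / [3];  Q = [1, 2, 4] / [3]
  Insert 5 (step 5): P = [1, 4, 5] / [3, 7];  Q = [1, 2, 4] / [3, 5]
  Insert 8 (step 6): P = [1, 4, 5, 8] / [3, 7];  Q = [1, 2, 4, 6] / [3, 5]
  Insert 6 (step 7): P = [1, 4, 5, 6] / [3, 7, 8];  Q = [1, 2, 4, 6] / [3, 5, 7]
  Insert 2 (step 8): P = [1, 2, 5, 6] / [3, 4, 8] / [7];  Q = [1, 2, 4, 6] / [3, 5, 7] / [8]
Final shape: (4, 3, 1).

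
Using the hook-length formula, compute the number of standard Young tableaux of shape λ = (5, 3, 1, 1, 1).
# SYT of shape (5, 3, 1, 1, 1) = 1540

Hook-length formula: f^λ = n! / Π hook(c), product over all cells c of the Young diagram. For λ = (5, 3, 1, 1, 1), n = 11 boxes. Hook lengths by row (left-to-right, top-to-bottom): [9, 5, 4, 2, 1]; [6, 2, 1]; [3]; [2]; [1]. Product of hooks = 25920. So f^λ = 11! / 25920 = 39916800 / 25920 = 1540.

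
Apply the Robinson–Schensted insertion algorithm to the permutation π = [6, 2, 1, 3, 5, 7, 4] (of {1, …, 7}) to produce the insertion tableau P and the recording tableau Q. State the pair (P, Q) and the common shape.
P = [1, 3, 4, 7] / [2, 5] / [6];  Q = [1, 4, 5, 6] / [2, 7] / [3];  common shape = (4, 2, 1)

Row-insert the values π_1, π_2, … into P one at a time, bumping the leftmost entry strictly greater than the inserted value down to the next row. The recording tableau Q records, in position (i, j), the step at which that cell was added to P.
  Insert 6 (step 1): P = [6];  Q = [1]
  Insert 2 (step 2): P = [2] / [6];  Q = [1] / [2]
  Insert 1 (step 3): P = [1] / [2] / [6];  Q = [1] / [2] / [3]
  Insert 3 (step 4): P = [1, 3] / [2] / [6];  Q = [1, 4] / [2] / [3]
  Insert 5 (step 5): P = [1, 3, 5] / [2] / [6];  Q = [1, 4, 5] / [2] / [3]
  Insert 7 (step 6): P = [1, 3, 5, 7] / [2] / [6];  Q = [1, 4, 5, 6] / [2] / [3]
  Insert 4 (step 7): P = [1, 3, 4, 7] / [2, 5] / [6];  Q = [1, 4, 5, 6] / [2, 7] / [3]
Final shape: (4, 2, 1).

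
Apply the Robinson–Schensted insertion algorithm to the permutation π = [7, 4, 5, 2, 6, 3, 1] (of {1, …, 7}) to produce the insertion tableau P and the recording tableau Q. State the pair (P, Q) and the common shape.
P = [1, 3, 6] / [2, 5] / [4] / [7];  Q = [1, 3, 5] / [2, 6] / [4] / [7];  common shape = (3, 2, 1, 1)

Row-insert the values π_1, π_2, … into P one at a time, bumping the leftmost entry strictly greater than the inserted value down to the next row. The recording tableau Q records, in position (i, j), the step at which that cell was added to P.
  Insert 7 (step 1): P = [7];  Q = [1]
  Insert 4 (step 2): P = [4] / [7];  Q = [1] / [2]
  Insert 5 (step 3): P = [4, 5] / [7];  Q = [1, 3] / [2]
  Insert 2 (step 4): P = [2, 5] / [4] / [7];  Q = [1, 3] / [2] / [4]
  Insert 6 (step 5): P = [2, 5, 6] / [4] / [7];  Q = [1, 3, 5] / [2] / [4]
  Insert 3 (step 6): P = [2, 3, 6] / [4, 5] / [7];  Q = [1, 3, 5] / [2, 6] / [4]
  Insert 1 (step 7): P = [1, 3, 6] / [2, 5] / [4] / [7];  Q = [1, 3, 5] / [2, 6] / [4] / [7]
Final shape: (3, 2, 1, 1).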